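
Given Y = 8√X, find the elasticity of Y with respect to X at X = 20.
Elasticity = 1/2

Elasticity = (dY/dX) · (X/Y)

dY/dX = 4/√X
At X = 20: dY/dX = 2·√5/5, Y = 16·√5

Elasticity = (2·√5/5) · (20 / (16·√5)) = 1/2

Interpretation: for a small percentage change in X, the percentage change in Y is approximately 0.50 times as large.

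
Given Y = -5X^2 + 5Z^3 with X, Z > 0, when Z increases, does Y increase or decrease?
Y increases

Taking the partial derivative:
∂Y/∂Z = 15Z^2

∂Y/∂Z = 15Z^2 > 0 (assuming positive values)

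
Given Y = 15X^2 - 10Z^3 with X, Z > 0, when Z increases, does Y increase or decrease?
Y decreases

Taking the partial derivative:
∂Y/∂Z = -30Z^2

∂Y/∂Z = -30Z^2 < 0 (assuming positive values)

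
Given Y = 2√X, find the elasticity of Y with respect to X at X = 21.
Elasticity = 1/2

Elasticity = (dY/dX) · (X/Y)

dY/dX = 1/√X
At X = 21: dY/dX = √21/21, Y = 2·√21

Elasticity = (√21/21) · (21 / (2·√21)) = 1/2

Interpretation: for a small percentage change in X, the percentage change in Y is approximately 0.50 times as large.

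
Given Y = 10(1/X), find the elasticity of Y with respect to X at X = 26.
Elasticity = -1

Elasticity = (dY/dX) · (X/Y)

dY/dX = -10/X²
At X = 26: dY/dX = -5/338, Y = 5/13

Elasticity = (-5/338) · (26 / (5/13)) = -1

Interpretation: for a small percentage change in X, the percentage change in Y is approximately -1.00 times as large.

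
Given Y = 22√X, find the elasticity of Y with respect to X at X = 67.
Elasticity = 1/2

Elasticity = (dY/dX) · (X/Y)

dY/dX = 11/√X
At X = 67: dY/dX = 11·√67/67, Y = 22·√67

Elasticity = (11·√67/67) · (67 / (22·√67)) = 1/2

Interpretation: for a small percentage change in X, the percentage change in Y is approximately 0.50 times as large.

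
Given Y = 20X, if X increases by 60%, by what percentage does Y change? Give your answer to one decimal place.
60.0%

For Y = 20X:
If X → X(1 + 0.6)
Then Y → Y · (1 + 0.6)^1
     = Y · 1.6000

Percentage change = ((1 + 0.6)^1 − 1) × 100% = 60.0%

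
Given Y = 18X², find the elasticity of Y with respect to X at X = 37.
Elasticity = 2

Elasticity = (dY/dX) · (X/Y)

dY/dX = 36·X
At X = 37: dY/dX = 1332, Y = 24642

Elasticity = 1332 · (37 / 24642) = 2

Interpretation: for a small percentage change in X, the percentage change in Y is approximately 2.00 times as large.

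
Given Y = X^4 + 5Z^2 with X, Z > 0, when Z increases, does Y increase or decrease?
Y increases

Taking the partial derivative:
∂Y/∂Z = 10Z

∂Y/∂Z = 10Z > 0 (assuming positive values)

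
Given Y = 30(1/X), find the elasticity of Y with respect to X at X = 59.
Elasticity = -1

Elasticity = (dY/dX) · (X/Y)

dY/dX = -30/X²
At X = 59: dY/dX = -30/3481, Y = 30/59

Elasticity = (-30/3481) · (59 / (30/59)) = -1

Interpretation: for a small percentage change in X, the percentage change in Y is approximately -1.00 times as large.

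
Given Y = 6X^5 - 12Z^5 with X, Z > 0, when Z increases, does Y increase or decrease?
Y decreases

Taking the partial derivative:
∂Y/∂Z = -60Z^4

∂Y/∂Z = -60Z^4 < 0 (assuming positive values)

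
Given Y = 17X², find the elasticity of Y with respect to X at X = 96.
Elasticity = 2

Elasticity = (dY/dX) · (X/Y)

dY/dX = 34·X
At X = 96: dY/dX = 3264, Y = 156672

Elasticity = 3264 · (96 / 156672) = 2

Interpretation: for a small percentage change in X, the percentage change in Y is approximately 2.00 times as large.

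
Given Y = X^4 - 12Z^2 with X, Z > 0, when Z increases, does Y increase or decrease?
Y decreases

Taking the partial derivative:
∂Y/∂Z = -24Z

∂Y/∂Z = -24Z < 0 (assuming positive values)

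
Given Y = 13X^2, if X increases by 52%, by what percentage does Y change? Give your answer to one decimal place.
131.0%

For Y = 13X^2:
If X → X(1 + 0.52)
Then Y → Y · (1 + 0.52)^2
     = Y · 2.3104

Percentage change = ((1 + 0.52)^2 − 1) × 100% ≈ 131.0%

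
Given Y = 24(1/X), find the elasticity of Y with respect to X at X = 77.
Elasticity = -1

Elasticity = (dY/dX) · (X/Y)

dY/dX = -24/X²
At X = 77: dY/dX = -24/5929, Y = 24/77

Elasticity = (-24/5929) · (77 / (24/77)) = -1

Interpretation: for a small percentage change in X, the percentage change in Y is approximately -1.00 times as large.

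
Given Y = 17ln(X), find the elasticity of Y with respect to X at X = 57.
Elasticity = 1/ln(57) ≈ 0.2473

Elasticity = (dY/dX) · (X/Y)

dY/dX = 17/X
At X = 57: dY/dX = 17/57, Y = 17·ln(57)

Elasticity = (17/57) · (57 / (17·ln(57))) = 1/ln(57) ≈ 0.2473

Interpretation: for a small percentage change in X, the percentage change in Y is approximately 0.25 times as large.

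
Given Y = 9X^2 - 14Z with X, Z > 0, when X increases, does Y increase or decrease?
Y increases

Taking the partial derivative:
∂Y/∂X = 18X

∂Y/∂X = 18X > 0 (assuming positive values)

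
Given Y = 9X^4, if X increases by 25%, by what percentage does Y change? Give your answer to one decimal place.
144.1%

For Y = 9X^4:
If X → X(1 + 0.25)
Then Y → Y · (1 + 0.25)^4
     ≈ Y · 2.4414

Percentage change = ((1 + 0.25)^4 − 1) × 100% ≈ 144.1%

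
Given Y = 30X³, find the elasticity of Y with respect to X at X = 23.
Elasticity = 3

Elasticity = (dY/dX) · (X/Y)

dY/dX = 90·X²
At X = 23: dY/dX = 47610, Y = 365010

Elasticity = 47610 · (23 / 365010) = 3

Interpretation: for a small percentage change in X, the percentage change in Y is approximately 3.00 times as large.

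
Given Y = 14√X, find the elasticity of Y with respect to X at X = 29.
Elasticity = 1/2

Elasticity = (dY/dX) · (X/Y)

dY/dX = 7/√X
At X = 29: dY/dX = 7·√29/29, Y = 14·√29

Elasticity = (7·√29/29) · (29 / (14·√29)) = 1/2

Interpretation: for a small percentage change in X, the percentage change in Y is approximately 0.50 times as large.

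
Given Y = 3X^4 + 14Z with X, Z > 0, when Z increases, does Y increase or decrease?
Y increases

Taking the partial derivative:
∂Y/∂Z = 14

∂Y/∂Z = 14 > 0 (assuming positive values)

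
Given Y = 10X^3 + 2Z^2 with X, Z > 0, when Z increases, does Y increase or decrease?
Y increases

Taking the partial derivative:
∂Y/∂Z = 4Z

∂Y/∂Z = 4Z > 0 (assuming positive values)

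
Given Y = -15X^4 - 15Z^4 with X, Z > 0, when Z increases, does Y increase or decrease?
Y decreases

Taking the partial derivative:
∂Y/∂Z = -60Z^3

∂Y/∂Z = -60Z^3 < 0 (assuming positive values)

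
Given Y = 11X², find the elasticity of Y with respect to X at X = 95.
Elasticity = 2

Elasticity = (dY/dX) · (X/Y)

dY/dX = 22·X
At X = 95: dY/dX = 2090, Y = 99275

Elasticity = 2090 · (95 / 99275) = 2

Interpretation: for a small percentage change in X, the percentage change in Y is approximately 2.00 times as large.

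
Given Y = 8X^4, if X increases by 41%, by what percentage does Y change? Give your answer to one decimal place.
295.3%

For Y = 8X^4:
If X → X(1 + 0.41)
Then Y → Y · (1 + 0.41)^4
     ≈ Y · 3.9525

Percentage change = ((1 + 0.41)^4 − 1) × 100% ≈ 295.3%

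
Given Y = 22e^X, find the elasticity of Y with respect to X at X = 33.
Elasticity = 33

Elasticity = (dY/dX) · (X/Y)

dY/dX = 22·e^X
At X = 33: dY/dX = 22·e^33, Y = 22·e^33

Elasticity = (22·e^33) · (33 / (22·e^33)) = 33

Interpretation: for a small percentage change in X, the percentage change in Y is approximately 33.00 times as large.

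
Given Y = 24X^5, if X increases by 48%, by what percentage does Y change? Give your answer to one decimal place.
610.1%

For Y = 24X^5:
If X → X(1 + 0.48)
Then Y → Y · (1 + 0.48)^5
     ≈ Y · 7.1008

Percentage change = ((1 + 0.48)^5 − 1) × 100% ≈ 610.1%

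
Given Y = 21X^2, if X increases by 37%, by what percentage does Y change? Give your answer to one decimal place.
87.7%

For Y = 21X^2:
If X → X(1 + 0.37)
Then Y → Y · (1 + 0.37)^2
     = Y · 1.8769

Percentage change = ((1 + 0.37)^2 − 1) × 100% ≈ 87.7%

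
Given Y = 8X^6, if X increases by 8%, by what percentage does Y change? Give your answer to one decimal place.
58.7%

For Y = 8X^6:
If X → X(1 + 0.08)
Then Y → Y · (1 + 0.08)^6
     ≈ Y · 1.5869

Percentage change = ((1 + 0.08)^6 − 1) × 100% ≈ 58.7%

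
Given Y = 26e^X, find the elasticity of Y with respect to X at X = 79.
Elasticity = 79

Elasticity = (dY/dX) · (X/Y)

dY/dX = 26·e^X
At X = 79: dY/dX = 26·e^79, Y = 26·e^79

Elasticity = (26·e^79) · (79 / (26·e^79)) = 79

Interpretation: for a small percentage change in X, the percentage change in Y is approximately 79.00 times as large.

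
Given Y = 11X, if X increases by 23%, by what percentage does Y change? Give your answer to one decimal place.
23.0%

For Y = 11X:
If X → X(1 + 0.23)
Then Y → Y · (1 + 0.23)^1
     = Y · 1.2300

Percentage change = ((1 + 0.23)^1 − 1) × 100% = 23.0%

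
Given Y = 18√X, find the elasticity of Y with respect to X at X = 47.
Elasticity = 1/2

Elasticity = (dY/dX) · (X/Y)

dY/dX = 9/√X
At X = 47: dY/dX = 9·√47/47, Y = 18·√47

Elasticity = (9·√47/47) · (47 / (18·√47)) = 1/2

Interpretation: for a small percentage change in X, the percentage change in Y is approximately 0.50 times as large.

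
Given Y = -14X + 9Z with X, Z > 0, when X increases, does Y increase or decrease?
Y decreases

Taking the partial derivative:
∂Y/∂X = -14

∂Y/∂X = -14 < 0 (assuming positive values)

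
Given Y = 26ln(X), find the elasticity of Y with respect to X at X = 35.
Elasticity = 1/ln(35) ≈ 0.2813

Elasticity = (dY/dX) · (X/Y)

dY/dX = 26/X
At X = 35: dY/dX = 26/35, Y = 26·ln(35)

Elasticity = (26/35) · (35 / (26·ln(35))) = 1/ln(35) ≈ 0.2813

Interpretation: for a small percentage change in X, the percentage change in Y is approximately 0.28 times as large.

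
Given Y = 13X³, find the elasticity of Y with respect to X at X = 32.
Elasticity = 3

Elasticity = (dY/dX) · (X/Y)

dY/dX = 39·X²
At X = 32: dY/dX = 39936, Y = 425984

Elasticity = 39936 · (32 / 425984) = 3

Interpretation: for a small percentage change in X, the percentage change in Y is approximately 3.00 times as large.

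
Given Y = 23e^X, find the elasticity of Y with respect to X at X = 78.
Elasticity = 78

Elasticity = (dY/dX) · (X/Y)

dY/dX = 23·e^X
At X = 78: dY/dX = 23·e^78, Y = 23·e^78

Elasticity = (23·e^78) · (78 / (23·e^78)) = 78

Interpretation: for a small percentage change in X, the percentage change in Y is approximately 78.00 times as large.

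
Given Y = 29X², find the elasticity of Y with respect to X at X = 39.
Elasticity = 2

Elasticity = (dY/dX) · (X/Y)

dY/dX = 58·X
At X = 39: dY/dX = 2262, Y = 44109

Elasticity = 2262 · (39 / 44109) = 2

Interpretation: for a small percentage change in X, the percentage change in Y is approximately 2.00 times as large.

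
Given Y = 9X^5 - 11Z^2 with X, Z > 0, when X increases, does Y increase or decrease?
Y increases

Taking the partial derivative:
∂Y/∂X = 45X^4

∂Y/∂X = 45X^4 > 0 (assuming positive values)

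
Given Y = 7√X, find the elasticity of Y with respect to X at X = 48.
Elasticity = 1/2

Elasticity = (dY/dX) · (X/Y)

dY/dX = 7/(2·√X)
At X = 48: dY/dX = 7·√3/24, Y = 28·√3

Elasticity = (7·√3/24) · (48 / (28·√3)) = 1/2

Interpretation: for a small percentage change in X, the percentage change in Y is approximately 0.50 times as large.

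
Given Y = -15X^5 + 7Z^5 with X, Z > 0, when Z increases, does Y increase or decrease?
Y increases

Taking the partial derivative:
∂Y/∂Z = 35Z^4

∂Y/∂Z = 35Z^4 > 0 (assuming positive values)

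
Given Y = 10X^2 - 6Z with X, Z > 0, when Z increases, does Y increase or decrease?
Y decreases

Taking the partial derivative:
∂Y/∂Z = -6

∂Y/∂Z = -6 < 0 (assuming positive values)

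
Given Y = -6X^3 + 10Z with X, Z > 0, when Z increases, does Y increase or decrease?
Y increases

Taking the partial derivative:
∂Y/∂Z = 10

∂Y/∂Z = 10 > 0 (assuming positive values)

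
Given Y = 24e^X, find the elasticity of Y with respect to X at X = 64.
Elasticity = 64

Elasticity = (dY/dX) · (X/Y)

dY/dX = 24·e^X
At X = 64: dY/dX = 24·e^64, Y = 24·e^64

Elasticity = (24·e^64) · (64 / (24·e^64)) = 64

Interpretation: for a small percentage change in X, the percentage change in Y is approximately 64.00 times as large.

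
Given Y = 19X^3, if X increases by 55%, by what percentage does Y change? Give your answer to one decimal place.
272.4%

For Y = 19X^3:
If X → X(1 + 0.55)
Then Y → Y · (1 + 0.55)^3
     ≈ Y · 3.7239

Percentage change = ((1 + 0.55)^3 − 1) × 100% ≈ 272.4%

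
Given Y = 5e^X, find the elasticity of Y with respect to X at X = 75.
Elasticity = 75

Elasticity = (dY/dX) · (X/Y)

dY/dX = 5·e^X
At X = 75: dY/dX = 5·e^75, Y = 5·e^75

Elasticity = (5·e^75) · (75 / (5·e^75)) = 75

Interpretation: for a small percentage change in X, the percentage change in Y is approximately 75.00 times as large.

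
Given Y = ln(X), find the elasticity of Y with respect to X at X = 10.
Elasticity = 1/ln(10) ≈ 0.4343

Elasticity = (dY/dX) · (X/Y)

dY/dX = 1/X
At X = 10: dY/dX = 1/10, Y = ln(10)

Elasticity = (1/10) · (10 / (ln(10))) = 1/ln(10) ≈ 0.4343

Interpretation: for a small percentage change in X, the percentage change in Y is approximately 0.43 times as large.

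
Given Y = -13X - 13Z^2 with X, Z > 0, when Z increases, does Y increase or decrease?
Y decreases

Taking the partial derivative:
∂Y/∂Z = -26Z

∂Y/∂Z = -26Z < 0 (assuming positive values)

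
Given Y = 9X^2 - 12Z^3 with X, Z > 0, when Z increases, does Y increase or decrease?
Y decreases

Taking the partial derivative:
∂Y/∂Z = -36Z^2

∂Y/∂Z = -36Z^2 < 0 (assuming positive values)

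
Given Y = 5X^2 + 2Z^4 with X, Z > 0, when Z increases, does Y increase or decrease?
Y increases

Taking the partial derivative:
∂Y/∂Z = 8Z^3

∂Y/∂Z = 8Z^3 > 0 (assuming positive values)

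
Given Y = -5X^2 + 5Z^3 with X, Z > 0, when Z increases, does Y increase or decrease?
Y increases

Taking the partial derivative:
∂Y/∂Z = 15Z^2

∂Y/∂Z = 15Z^2 > 0 (assuming positive values)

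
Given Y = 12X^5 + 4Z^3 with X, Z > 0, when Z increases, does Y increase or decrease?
Y increases

Taking the partial derivative:
∂Y/∂Z = 12Z^2

∂Y/∂Z = 12Z^2 > 0 (assuming positive values)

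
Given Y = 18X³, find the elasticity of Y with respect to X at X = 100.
Elasticity = 3

Elasticity = (dY/dX) · (X/Y)

dY/dX = 54·X²
At X = 100: dY/dX = 540000, Y = 18000000

Elasticity = 540000 · (100 / 18000000) = 3

Interpretation: for a small percentage change in X, the percentage change in Y is approximately 3.00 times as large.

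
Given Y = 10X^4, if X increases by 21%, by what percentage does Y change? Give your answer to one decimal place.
114.4%

For Y = 10X^4:
If X → X(1 + 0.21)
Then Y → Y · (1 + 0.21)^4
     ≈ Y · 2.1436

Percentage change = ((1 + 0.21)^4 − 1) × 100% ≈ 114.4%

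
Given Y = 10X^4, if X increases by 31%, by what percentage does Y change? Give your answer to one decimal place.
194.5%

For Y = 10X^4:
If X → X(1 + 0.31)
Then Y → Y · (1 + 0.31)^4
     ≈ Y · 2.9450

Percentage change = ((1 + 0.31)^4 − 1) × 100% ≈ 194.5%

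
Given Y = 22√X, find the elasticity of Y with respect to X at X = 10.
Elasticity = 1/2

Elasticity = (dY/dX) · (X/Y)

dY/dX = 11/√X
At X = 10: dY/dX = 11·√10/10, Y = 22·√10

Elasticity = (11·√10/10) · (10 / (22·√10)) = 1/2

Interpretation: for a small percentage change in X, the percentage change in Y is approximately 0.50 times as large.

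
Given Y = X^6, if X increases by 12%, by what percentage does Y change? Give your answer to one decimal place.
97.4%

For Y = X^6:
If X → X(1 + 0.12)
Then Y → Y · (1 + 0.12)^6
     ≈ Y · 1.9738

Percentage change = ((1 + 0.12)^6 − 1) × 100% ≈ 97.4%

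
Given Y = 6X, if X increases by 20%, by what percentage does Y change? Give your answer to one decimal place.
20.0%

For Y = 6X:
If X → X(1 + 0.2)
Then Y → Y · (1 + 0.2)^1
     = Y · 1.2000

Percentage change = ((1 + 0.2)^1 − 1) × 100% = 20.0%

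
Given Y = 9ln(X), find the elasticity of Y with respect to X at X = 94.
Elasticity = 1/ln(94) ≈ 0.2201

Elasticity = (dY/dX) · (X/Y)

dY/dX = 9/X
At X = 94: dY/dX = 9/94, Y = 9·ln(94)

Elasticity = (9/94) · (94 / (9·ln(94))) = 1/ln(94) ≈ 0.2201

Interpretation: for a small percentage change in X, the percentage change in Y is approximately 0.22 times as large.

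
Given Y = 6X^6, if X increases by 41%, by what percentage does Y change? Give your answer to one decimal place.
685.8%

For Y = 6X^6:
If X → X(1 + 0.41)
Then Y → Y · (1 + 0.41)^6
     ≈ Y · 7.8580

Percentage change = ((1 + 0.41)^6 − 1) × 100% ≈ 685.8%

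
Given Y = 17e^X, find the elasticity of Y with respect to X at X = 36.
Elasticity = 36

Elasticity = (dY/dX) · (X/Y)

dY/dX = 17·e^X
At X = 36: dY/dX = 17·e^36, Y = 17·e^36

Elasticity = (17·e^36) · (36 / (17·e^36)) = 36

Interpretation: for a small percentage change in X, the percentage change in Y is approximately 36.00 times as large.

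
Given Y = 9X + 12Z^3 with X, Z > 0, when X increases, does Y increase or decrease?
Y increases

Taking the partial derivative:
∂Y/∂X = 9

∂Y/∂X = 9 > 0 (assuming positive values)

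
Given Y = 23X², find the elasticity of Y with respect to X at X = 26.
Elasticity = 2

Elasticity = (dY/dX) · (X/Y)

dY/dX = 46·X
At X = 26: dY/dX = 1196, Y = 15548

Elasticity = 1196 · (26 / 15548) = 2

Interpretation: for a small percentage change in X, the percentage change in Y is approximately 2.00 times as large.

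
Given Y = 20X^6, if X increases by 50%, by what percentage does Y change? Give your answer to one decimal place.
1039.1%

For Y = 20X^6:
If X → X(1 + 0.5)
Then Y → Y · (1 + 0.5)^6
     ≈ Y · 11.3906

Percentage change = ((1 + 0.5)^6 − 1) × 100% ≈ 1039.1%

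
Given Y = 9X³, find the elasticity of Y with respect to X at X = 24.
Elasticity = 3

Elasticity = (dY/dX) · (X/Y)

dY/dX = 27·X²
At X = 24: dY/dX = 15552, Y = 124416

Elasticity = 15552 · (24 / 124416) = 3

Interpretation: for a small percentage change in X, the percentage change in Y is approximately 3.00 times as large.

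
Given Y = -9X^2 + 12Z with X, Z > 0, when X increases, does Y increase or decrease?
Y decreases

Taking the partial derivative:
∂Y/∂X = -18X

∂Y/∂X = -18X < 0 (assuming positive values)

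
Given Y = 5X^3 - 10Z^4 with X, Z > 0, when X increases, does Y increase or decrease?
Y increases

Taking the partial derivative:
∂Y/∂X = 15X^2

∂Y/∂X = 15X^2 > 0 (assuming positive values)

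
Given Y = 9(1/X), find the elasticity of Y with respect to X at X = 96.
Elasticity = -1

Elasticity = (dY/dX) · (X/Y)

dY/dX = -9/X²
At X = 96: dY/dX = -1/1024, Y = 3/32

Elasticity = (-1/1024) · (96 / (3/32)) = -1

Interpretation: for a small percentage change in X, the percentage change in Y is approximately -1.00 times as large.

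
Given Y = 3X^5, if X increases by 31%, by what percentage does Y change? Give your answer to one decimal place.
285.8%

For Y = 3X^5:
If X → X(1 + 0.31)
Then Y → Y · (1 + 0.31)^5
     ≈ Y · 3.8579

Percentage change = ((1 + 0.31)^5 − 1) × 100% ≈ 285.8%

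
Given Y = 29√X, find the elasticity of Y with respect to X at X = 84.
Elasticity = 1/2

Elasticity = (dY/dX) · (X/Y)

dY/dX = 29/(2·√X)
At X = 84: dY/dX = 29·√21/84, Y = 58·√21

Elasticity = (29·√21/84) · (84 / (58·√21)) = 1/2

Interpretation: for a small percentage change in X, the percentage change in Y is approximately 0.50 times as large.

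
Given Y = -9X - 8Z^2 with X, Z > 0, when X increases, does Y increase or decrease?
Y decreases

Taking the partial derivative:
∂Y/∂X = -9

∂Y/∂X = -9 < 0 (assuming positive values)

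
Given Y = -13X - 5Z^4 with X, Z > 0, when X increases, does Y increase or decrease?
Y decreases

Taking the partial derivative:
∂Y/∂X = -13

∂Y/∂X = -13 < 0 (assuming positive values)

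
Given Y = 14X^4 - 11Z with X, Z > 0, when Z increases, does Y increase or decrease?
Y decreases

Taking the partial derivative:
∂Y/∂Z = -11

∂Y/∂Z = -11 < 0 (assuming positive values)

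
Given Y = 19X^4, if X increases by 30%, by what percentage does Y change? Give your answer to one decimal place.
185.6%

For Y = 19X^4:
If X → X(1 + 0.3)
Then Y → Y · (1 + 0.3)^4
     = Y · 2.8561

Percentage change = ((1 + 0.3)^4 − 1) × 100% ≈ 185.6%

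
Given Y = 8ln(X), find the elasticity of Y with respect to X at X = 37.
Elasticity = 1/ln(37) ≈ 0.2769

Elasticity = (dY/dX) · (X/Y)

dY/dX = 8/X
At X = 37: dY/dX = 8/37, Y = 8·ln(37)

Elasticity = (8/37) · (37 / (8·ln(37))) = 1/ln(37) ≈ 0.2769

Interpretation: for a small percentage change in X, the percentage change in Y is approximately 0.28 times as large.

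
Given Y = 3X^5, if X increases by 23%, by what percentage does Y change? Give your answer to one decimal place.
181.5%

For Y = 3X^5:
If X → X(1 + 0.23)
Then Y → Y · (1 + 0.23)^5
     ≈ Y · 2.8153

Percentage change = ((1 + 0.23)^5 − 1) × 100% ≈ 181.5%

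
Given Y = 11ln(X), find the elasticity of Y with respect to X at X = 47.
Elasticity = 1/ln(47) ≈ 0.2597

Elasticity = (dY/dX) · (X/Y)

dY/dX = 11/X
At X = 47: dY/dX = 11/47, Y = 11·ln(47)

Elasticity = (11/47) · (47 / (11·ln(47))) = 1/ln(47) ≈ 0.2597

Interpretation: for a small percentage change in X, the percentage change in Y is approximately 0.26 times as large.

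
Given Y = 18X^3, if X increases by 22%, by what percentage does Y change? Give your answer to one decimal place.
81.6%

For Y = 18X^3:
If X → X(1 + 0.22)
Then Y → Y · (1 + 0.22)^3
     ≈ Y · 1.8158

Percentage change = ((1 + 0.22)^3 − 1) × 100% ≈ 81.6%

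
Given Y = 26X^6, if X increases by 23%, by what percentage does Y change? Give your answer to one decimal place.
246.3%

For Y = 26X^6:
If X → X(1 + 0.23)
Then Y → Y · (1 + 0.23)^6
     ≈ Y · 3.4628

Percentage change = ((1 + 0.23)^6 − 1) × 100% ≈ 246.3%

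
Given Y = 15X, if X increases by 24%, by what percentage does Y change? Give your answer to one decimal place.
24.0%

For Y = 15X:
If X → X(1 + 0.24)
Then Y → Y · (1 + 0.24)^1
     = Y · 1.2400

Percentage change = ((1 + 0.24)^1 − 1) × 100% = 24.0%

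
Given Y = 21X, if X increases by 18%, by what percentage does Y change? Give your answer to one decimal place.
18.0%

For Y = 21X:
If X → X(1 + 0.18)
Then Y → Y · (1 + 0.18)^1
     = Y · 1.1800

Percentage change = ((1 + 0.18)^1 − 1) × 100% = 18.0%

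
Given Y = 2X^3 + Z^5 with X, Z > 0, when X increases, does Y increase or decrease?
Y increases

Taking the partial derivative:
∂Y/∂X = 6X^2

∂Y/∂X = 6X^2 > 0 (assuming positive values)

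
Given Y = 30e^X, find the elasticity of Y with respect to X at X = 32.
Elasticity = 32

Elasticity = (dY/dX) · (X/Y)

dY/dX = 30·e^X
At X = 32: dY/dX = 30·e^32, Y = 30·e^32

Elasticity = (30·e^32) · (32 / (30·e^32)) = 32

Interpretation: for a small percentage change in X, the percentage change in Y is approximately 32.00 times as large.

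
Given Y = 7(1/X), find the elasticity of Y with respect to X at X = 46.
Elasticity = -1

Elasticity = (dY/dX) · (X/Y)

dY/dX = -7/X²
At X = 46: dY/dX = -7/2116, Y = 7/46

Elasticity = (-7/2116) · (46 / (7/46)) = -1

Interpretation: for a small percentage change in X, the percentage change in Y is approximately -1.00 times as large.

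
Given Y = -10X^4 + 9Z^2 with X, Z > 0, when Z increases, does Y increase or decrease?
Y increases

Taking the partial derivative:
∂Y/∂Z = 18Z

∂Y/∂Z = 18Z > 0 (assuming positive values)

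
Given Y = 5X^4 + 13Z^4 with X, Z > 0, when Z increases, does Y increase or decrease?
Y increases

Taking the partial derivative:
∂Y/∂Z = 52Z^3

∂Y/∂Z = 52Z^3 > 0 (assuming positive values)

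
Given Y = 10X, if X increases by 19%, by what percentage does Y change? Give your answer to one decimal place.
19.0%

For Y = 10X:
If X → X(1 + 0.19)
Then Y → Y · (1 + 0.19)^1
     = Y · 1.1900

Percentage change = ((1 + 0.19)^1 − 1) × 100% = 19.0%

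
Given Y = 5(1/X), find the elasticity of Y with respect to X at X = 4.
Elasticity = -1

Elasticity = (dY/dX) · (X/Y)

dY/dX = -5/X²
At X = 4: dY/dX = -5/16, Y = 5/4

Elasticity = (-5/16) · (4 / (5/4)) = -1

Interpretation: for a small percentage change in X, the percentage change in Y is approximately -1.00 times as large.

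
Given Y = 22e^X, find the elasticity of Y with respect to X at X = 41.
Elasticity = 41

Elasticity = (dY/dX) · (X/Y)

dY/dX = 22·e^X
At X = 41: dY/dX = 22·e^41, Y = 22·e^41

Elasticity = (22·e^41) · (41 / (22·e^41)) = 41

Interpretation: for a small percentage change in X, the percentage change in Y is approximately 41.00 times as large.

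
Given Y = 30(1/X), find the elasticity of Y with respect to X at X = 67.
Elasticity = -1

Elasticity = (dY/dX) · (X/Y)

dY/dX = -30/X²
At X = 67: dY/dX = -30/4489, Y = 30/67

Elasticity = (-30/4489) · (67 / (30/67)) = -1

Interpretation: for a small percentage change in X, the percentage change in Y is approximately -1.00 times as large.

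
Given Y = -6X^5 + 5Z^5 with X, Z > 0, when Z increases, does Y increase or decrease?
Y increases

Taking the partial derivative:
∂Y/∂Z = 25Z^4

∂Y/∂Z = 25Z^4 > 0 (assuming positive values)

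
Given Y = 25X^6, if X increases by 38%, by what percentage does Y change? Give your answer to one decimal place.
590.7%

For Y = 25X^6:
If X → X(1 + 0.38)
Then Y → Y · (1 + 0.38)^6
     ≈ Y · 6.9068

Percentage change = ((1 + 0.38)^6 − 1) × 100% ≈ 590.7%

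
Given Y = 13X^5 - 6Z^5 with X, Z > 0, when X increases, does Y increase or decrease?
Y increases

Taking the partial derivative:
∂Y/∂X = 65X^4

∂Y/∂X = 65X^4 > 0 (assuming positive values)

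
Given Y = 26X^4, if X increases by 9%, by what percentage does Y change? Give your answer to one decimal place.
41.2%

For Y = 26X^4:
If X → X(1 + 0.09)
Then Y → Y · (1 + 0.09)^4
     ≈ Y · 1.4116

Percentage change = ((1 + 0.09)^4 − 1) × 100% ≈ 41.2%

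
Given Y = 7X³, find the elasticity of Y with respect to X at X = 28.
Elasticity = 3

Elasticity = (dY/dX) · (X/Y)

dY/dX = 21·X²
At X = 28: dY/dX = 16464, Y = 153664

Elasticity = 16464 · (28 / 153664) = 3

Interpretation: for a small percentage change in X, the percentage change in Y is approximately 3.00 times as large.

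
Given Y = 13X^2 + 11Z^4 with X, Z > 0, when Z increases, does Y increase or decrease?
Y increases

Taking the partial derivative:
∂Y/∂Z = 44Z^3

∂Y/∂Z = 44Z^3 > 0 (assuming positive values)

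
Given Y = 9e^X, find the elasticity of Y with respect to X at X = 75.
Elasticity = 75

Elasticity = (dY/dX) · (X/Y)

dY/dX = 9·e^X
At X = 75: dY/dX = 9·e^75, Y = 9·e^75

Elasticity = (9·e^75) · (75 / (9·e^75)) = 75

Interpretation: for a small percentage change in X, the percentage change in Y is approximately 75.00 times as large.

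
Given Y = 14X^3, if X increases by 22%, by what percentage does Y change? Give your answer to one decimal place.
81.6%

For Y = 14X^3:
If X → X(1 + 0.22)
Then Y → Y · (1 + 0.22)^3
     ≈ Y · 1.8158

Percentage change = ((1 + 0.22)^3 − 1) × 100% ≈ 81.6%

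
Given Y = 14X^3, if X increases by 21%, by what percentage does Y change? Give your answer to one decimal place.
77.2%

For Y = 14X^3:
If X → X(1 + 0.21)
Then Y → Y · (1 + 0.21)^3
     ≈ Y · 1.7716

Percentage change = ((1 + 0.21)^3 − 1) × 100% ≈ 77.2%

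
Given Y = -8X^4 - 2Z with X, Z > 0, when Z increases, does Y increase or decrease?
Y decreases

Taking the partial derivative:
∂Y/∂Z = -2

∂Y/∂Z = -2 < 0 (assuming positive values)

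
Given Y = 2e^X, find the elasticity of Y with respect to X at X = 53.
Elasticity = 53

Elasticity = (dY/dX) · (X/Y)

dY/dX = 2·e^X
At X = 53: dY/dX = 2·e^53, Y = 2·e^53

Elasticity = (2·e^53) · (53 / (2·e^53)) = 53

Interpretation: for a small percentage change in X, the percentage change in Y is approximately 53.00 times as large.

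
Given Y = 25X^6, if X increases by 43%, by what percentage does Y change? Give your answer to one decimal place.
755.1%

For Y = 25X^6:
If X → X(1 + 0.43)
Then Y → Y · (1 + 0.43)^6
     ≈ Y · 8.5510

Percentage change = ((1 + 0.43)^6 − 1) × 100% ≈ 755.1%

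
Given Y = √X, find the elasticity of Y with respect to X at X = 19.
Elasticity = 1/2

Elasticity = (dY/dX) · (X/Y)

dY/dX = 1/(2·√X)
At X = 19: dY/dX = √19/38, Y = √19

Elasticity = (√19/38) · (19 / (√19)) = 1/2

Interpretation: for a small percentage change in X, the percentage change in Y is approximately 0.50 times as large.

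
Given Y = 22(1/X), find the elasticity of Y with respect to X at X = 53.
Elasticity = -1

Elasticity = (dY/dX) · (X/Y)

dY/dX = -22/X²
At X = 53: dY/dX = -22/2809, Y = 22/53

Elasticity = (-22/2809) · (53 / (22/53)) = -1

Interpretation: for a small percentage change in X, the percentage change in Y is approximately -1.00 times as large.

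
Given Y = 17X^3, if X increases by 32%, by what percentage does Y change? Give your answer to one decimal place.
130.0%

For Y = 17X^3:
If X → X(1 + 0.32)
Then Y → Y · (1 + 0.32)^3
     ≈ Y · 2.3000

Percentage change = ((1 + 0.32)^3 − 1) × 100% ≈ 130.0%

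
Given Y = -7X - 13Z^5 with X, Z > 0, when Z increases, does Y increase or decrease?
Y decreases

Taking the partial derivative:
∂Y/∂Z = -65Z^4

∂Y/∂Z = -65Z^4 < 0 (assuming positive values)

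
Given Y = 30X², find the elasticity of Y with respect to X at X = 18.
Elasticity = 2

Elasticity = (dY/dX) · (X/Y)

dY/dX = 60·X
At X = 18: dY/dX = 1080, Y = 9720

Elasticity = 1080 · (18 / 9720) = 2

Interpretation: for a small percentage change in X, the percentage change in Y is approximately 2.00 times as large.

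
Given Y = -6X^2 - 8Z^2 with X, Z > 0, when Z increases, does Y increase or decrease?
Y decreases

Taking the partial derivative:
∂Y/∂Z = -16Z

∂Y/∂Z = -16Z < 0 (assuming positive values)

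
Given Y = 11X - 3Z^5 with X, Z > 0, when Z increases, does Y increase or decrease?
Y decreases

Taking the partial derivative:
∂Y/∂Z = -15Z^4

∂Y/∂Z = -15Z^4 < 0 (assuming positive values)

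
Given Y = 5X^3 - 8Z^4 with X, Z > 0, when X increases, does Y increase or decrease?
Y increases

Taking the partial derivative:
∂Y/∂X = 15X^2

∂Y/∂X = 15X^2 > 0 (assuming positive values)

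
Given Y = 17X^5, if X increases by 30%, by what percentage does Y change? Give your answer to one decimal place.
271.3%

For Y = 17X^5:
If X → X(1 + 0.3)
Then Y → Y · (1 + 0.3)^5
     ≈ Y · 3.7129

Percentage change = ((1 + 0.3)^5 − 1) × 100% ≈ 271.3%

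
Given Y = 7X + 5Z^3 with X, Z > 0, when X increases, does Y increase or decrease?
Y increases

Taking the partial derivative:
∂Y/∂X = 7

∂Y/∂X = 7 > 0 (assuming positive values)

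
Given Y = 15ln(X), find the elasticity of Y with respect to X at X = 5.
Elasticity = 1/ln(5) ≈ 0.6213

Elasticity = (dY/dX) · (X/Y)

dY/dX = 15/X
At X = 5: dY/dX = 3, Y = 15·ln(5)

Elasticity = 3 · (5 / (15·ln(5))) = 1/ln(5) ≈ 0.6213

Interpretation: for a small percentage change in X, the percentage change in Y is approximately 0.62 times as large.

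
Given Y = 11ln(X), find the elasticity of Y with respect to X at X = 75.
Elasticity = 1/ln(75) ≈ 0.2316

Elasticity = (dY/dX) · (X/Y)

dY/dX = 11/X
At X = 75: dY/dX = 11/75, Y = 11·ln(75)

Elasticity = (11/75) · (75 / (11·ln(75))) = 1/ln(75) ≈ 0.2316

Interpretation: for a small percentage change in X, the percentage change in Y is approximately 0.23 times as large.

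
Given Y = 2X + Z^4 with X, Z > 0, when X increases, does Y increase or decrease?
Y increases

Taking the partial derivative:
∂Y/∂X = 2

∂Y/∂X = 2 > 0 (assuming positive values)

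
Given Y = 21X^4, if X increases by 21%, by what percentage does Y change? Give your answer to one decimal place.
114.4%

For Y = 21X^4:
If X → X(1 + 0.21)
Then Y → Y · (1 + 0.21)^4
     ≈ Y · 2.1436

Percentage change = ((1 + 0.21)^4 − 1) × 100% ≈ 114.4%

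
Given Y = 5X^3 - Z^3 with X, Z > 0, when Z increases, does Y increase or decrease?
Y decreases

Taking the partial derivative:
∂Y/∂Z = -3Z^2

∂Y/∂Z = -3Z^2 < 0 (assuming positive values)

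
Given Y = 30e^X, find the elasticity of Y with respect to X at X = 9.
Elasticity = 9

Elasticity = (dY/dX) · (X/Y)

dY/dX = 30·e^X
At X = 9: dY/dX = 30·e^9, Y = 30·e^9

Elasticity = (30·e^9) · (9 / (30·e^9)) = 9

Interpretation: for a small percentage change in X, the percentage change in Y is approximately 9.00 times as large.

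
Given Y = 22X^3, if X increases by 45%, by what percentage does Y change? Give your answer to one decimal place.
204.9%

For Y = 22X^3:
If X → X(1 + 0.45)
Then Y → Y · (1 + 0.45)^3
     ≈ Y · 3.0486

Percentage change = ((1 + 0.45)^3 − 1) × 100% ≈ 204.9%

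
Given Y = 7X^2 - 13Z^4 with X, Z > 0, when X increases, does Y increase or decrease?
Y increases

Taking the partial derivative:
∂Y/∂X = 14X

∂Y/∂X = 14X > 0 (assuming positive values)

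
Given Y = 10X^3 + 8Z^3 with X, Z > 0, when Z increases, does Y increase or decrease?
Y increases

Taking the partial derivative:
∂Y/∂Z = 24Z^2

∂Y/∂Z = 24Z^2 > 0 (assuming positive values)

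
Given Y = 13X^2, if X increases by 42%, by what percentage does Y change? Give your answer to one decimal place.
101.6%

For Y = 13X^2:
If X → X(1 + 0.42)
Then Y → Y · (1 + 0.42)^2
     = Y · 2.0164

Percentage change = ((1 + 0.42)^2 − 1) × 100% ≈ 101.6%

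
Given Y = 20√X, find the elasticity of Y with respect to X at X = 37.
Elasticity = 1/2

Elasticity = (dY/dX) · (X/Y)

dY/dX = 10/√X
At X = 37: dY/dX = 10·√37/37, Y = 20·√37

Elasticity = (10·√37/37) · (37 / (20·√37)) = 1/2

Interpretation: for a small percentage change in X, the percentage change in Y is approximately 0.50 times as large.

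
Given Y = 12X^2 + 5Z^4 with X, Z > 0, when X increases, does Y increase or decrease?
Y increases

Taking the partial derivative:
∂Y/∂X = 24X

∂Y/∂X = 24X > 0 (assuming positive values)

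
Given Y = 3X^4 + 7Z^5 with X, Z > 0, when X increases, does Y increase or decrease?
Y increases

Taking the partial derivative:
∂Y/∂X = 12X^3

∂Y/∂X = 12X^3 > 0 (assuming positive values)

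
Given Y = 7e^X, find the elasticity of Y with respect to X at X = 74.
Elasticity = 74

Elasticity = (dY/dX) · (X/Y)

dY/dX = 7·e^X
At X = 74: dY/dX = 7·e^74, Y = 7·e^74

Elasticity = (7·e^74) · (74 / (7·e^74)) = 74

Interpretation: for a small percentage change in X, the percentage change in Y is approximately 74.00 times as large.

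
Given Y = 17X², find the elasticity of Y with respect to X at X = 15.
Elasticity = 2

Elasticity = (dY/dX) · (X/Y)

dY/dX = 34·X
At X = 15: dY/dX = 510, Y = 3825

Elasticity = 510 · (15 / 3825) = 2

Interpretation: for a small percentage change in X, the percentage change in Y is approximately 2.00 times as large.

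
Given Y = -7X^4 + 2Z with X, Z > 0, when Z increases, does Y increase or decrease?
Y increases

Taking the partial derivative:
∂Y/∂Z = 2

∂Y/∂Z = 2 > 0 (assuming positive values)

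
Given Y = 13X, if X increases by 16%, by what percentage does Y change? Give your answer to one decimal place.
16.0%

For Y = 13X:
If X → X(1 + 0.16)
Then Y → Y · (1 + 0.16)^1
     = Y · 1.1600

Percentage change = ((1 + 0.16)^1 − 1) × 100% = 16.0%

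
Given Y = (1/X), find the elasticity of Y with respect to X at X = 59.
Elasticity = -1

Elasticity = (dY/dX) · (X/Y)

dY/dX = -1/X²
At X = 59: dY/dX = -1/3481, Y = 1/59

Elasticity = (-1/3481) · (59 / (1/59)) = -1

Interpretation: for a small percentage change in X, the percentage change in Y is approximately -1.00 times as large.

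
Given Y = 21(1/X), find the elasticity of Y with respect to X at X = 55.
Elasticity = -1

Elasticity = (dY/dX) · (X/Y)

dY/dX = -21/X²
At X = 55: dY/dX = -21/3025, Y = 21/55

Elasticity = (-21/3025) · (55 / (21/55)) = -1

Interpretation: for a small percentage change in X, the percentage change in Y is approximately -1.00 times as large.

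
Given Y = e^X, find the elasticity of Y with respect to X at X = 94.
Elasticity = 94

Elasticity = (dY/dX) · (X/Y)

dY/dX = e^X
At X = 94: dY/dX = e^94, Y = e^94

Elasticity = (e^94) · (94 / (e^94)) = 94

Interpretation: for a small percentage change in X, the percentage change in Y is approximately 94.00 times as large.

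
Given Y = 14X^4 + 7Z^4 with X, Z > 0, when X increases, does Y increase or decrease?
Y increases

Taking the partial derivative:
∂Y/∂X = 56X^3

∂Y/∂X = 56X^3 > 0 (assuming positive values)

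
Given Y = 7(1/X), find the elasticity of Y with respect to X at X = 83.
Elasticity = -1

Elasticity = (dY/dX) · (X/Y)

dY/dX = -7/X²
At X = 83: dY/dX = -7/6889, Y = 7/83

Elasticity = (-7/6889) · (83 / (7/83)) = -1

Interpretation: for a small percentage change in X, the percentage change in Y is approximately -1.00 times as large.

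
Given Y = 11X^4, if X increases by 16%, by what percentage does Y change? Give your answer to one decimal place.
81.1%

For Y = 11X^4:
If X → X(1 + 0.16)
Then Y → Y · (1 + 0.16)^4
     ≈ Y · 1.8106

Percentage change = ((1 + 0.16)^4 − 1) × 100% ≈ 81.1%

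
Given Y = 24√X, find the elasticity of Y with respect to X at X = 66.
Elasticity = 1/2

Elasticity = (dY/dX) · (X/Y)

dY/dX = 12/√X
At X = 66: dY/dX = 2·√66/11, Y = 24·√66

Elasticity = (2·√66/11) · (66 / (24·√66)) = 1/2

Interpretation: for a small percentage change in X, the percentage change in Y is approximately 0.50 times as large.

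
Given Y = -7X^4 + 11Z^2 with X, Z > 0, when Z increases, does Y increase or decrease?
Y increases

Taking the partial derivative:
∂Y/∂Z = 22Z

∂Y/∂Z = 22Z > 0 (assuming positive values)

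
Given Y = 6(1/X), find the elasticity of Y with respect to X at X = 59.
Elasticity = -1

Elasticity = (dY/dX) · (X/Y)

dY/dX = -6/X²
At X = 59: dY/dX = -6/3481, Y = 6/59

Elasticity = (-6/3481) · (59 / (6/59)) = -1

Interpretation: for a small percentage change in X, the percentage change in Y is approximately -1.00 times as large.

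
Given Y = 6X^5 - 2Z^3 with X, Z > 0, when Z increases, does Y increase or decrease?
Y decreases

Taking the partial derivative:
∂Y/∂Z = -6Z^2

∂Y/∂Z = -6Z^2 < 0 (assuming positive values)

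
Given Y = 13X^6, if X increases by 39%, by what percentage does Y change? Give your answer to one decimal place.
621.3%

For Y = 13X^6:
If X → X(1 + 0.39)
Then Y → Y · (1 + 0.39)^6
     ≈ Y · 7.2125

Percentage change = ((1 + 0.39)^6 − 1) × 100% ≈ 621.3%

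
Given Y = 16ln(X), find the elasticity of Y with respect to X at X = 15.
Elasticity = 1/ln(15) ≈ 0.3693

Elasticity = (dY/dX) · (X/Y)

dY/dX = 16/X
At X = 15: dY/dX = 16/15, Y = 16·ln(15)

Elasticity = (16/15) · (15 / (16·ln(15))) = 1/ln(15) ≈ 0.3693

Interpretation: for a small percentage change in X, the percentage change in Y is approximately 0.37 times as large.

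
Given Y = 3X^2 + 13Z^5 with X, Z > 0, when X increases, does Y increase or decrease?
Y increases

Taking the partial derivative:
∂Y/∂X = 6X

∂Y/∂X = 6X > 0 (assuming positive values)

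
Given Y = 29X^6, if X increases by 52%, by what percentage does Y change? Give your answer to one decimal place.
1133.3%

For Y = 29X^6:
If X → X(1 + 0.52)
Then Y → Y · (1 + 0.52)^6
     ≈ Y · 12.3328

Percentage change = ((1 + 0.52)^6 − 1) × 100% ≈ 1133.3%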